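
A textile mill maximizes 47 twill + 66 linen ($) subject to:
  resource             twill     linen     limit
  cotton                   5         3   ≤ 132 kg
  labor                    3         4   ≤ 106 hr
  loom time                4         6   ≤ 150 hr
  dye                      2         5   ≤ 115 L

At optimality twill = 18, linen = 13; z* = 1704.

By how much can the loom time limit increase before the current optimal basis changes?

Binding constraints: labor, loom time. The basis is B = [[3,4],[4,6]] with det 2.
Per unit increase in loom time, x* moves by d = (-2, 1.5).
The basis stays optimal until dye becomes binding; allowable increase = 4 hr.

4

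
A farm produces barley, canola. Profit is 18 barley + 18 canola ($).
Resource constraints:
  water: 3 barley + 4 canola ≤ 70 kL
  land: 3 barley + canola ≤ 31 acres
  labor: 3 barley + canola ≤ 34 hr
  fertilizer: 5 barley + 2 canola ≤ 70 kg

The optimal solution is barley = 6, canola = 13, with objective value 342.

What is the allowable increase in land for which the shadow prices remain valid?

3

Binding constraints: water, land. The basis is B = [[3,4],[3,1]] with det -9.
Per unit increase in land, x* moves by d = (0.4444, -0.3333).
The basis stays optimal until labor becomes binding; allowable increase = 3 acres.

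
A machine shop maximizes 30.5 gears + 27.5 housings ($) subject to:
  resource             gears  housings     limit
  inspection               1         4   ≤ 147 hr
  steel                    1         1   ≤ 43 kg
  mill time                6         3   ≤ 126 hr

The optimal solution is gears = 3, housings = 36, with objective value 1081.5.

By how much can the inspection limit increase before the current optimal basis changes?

21

Binding constraints: inspection, mill time. The basis is B = [[1,4],[6,3]] with det -21.
Per unit increase in inspection, x* moves by d = (-0.1429, 0.2857).
The basis stays optimal until gears reaches 0; allowable increase = 21 hr.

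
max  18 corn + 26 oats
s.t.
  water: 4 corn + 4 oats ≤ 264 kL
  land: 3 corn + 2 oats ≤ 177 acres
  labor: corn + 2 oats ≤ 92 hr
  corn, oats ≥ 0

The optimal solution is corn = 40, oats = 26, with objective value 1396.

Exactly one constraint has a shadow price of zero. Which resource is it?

water: 264/264 (binding)
land: 172/177 (slack 5)
labor: 92/92 (binding)
By complementary slackness, a constraint with positive slack has shadow price 0 → land.

land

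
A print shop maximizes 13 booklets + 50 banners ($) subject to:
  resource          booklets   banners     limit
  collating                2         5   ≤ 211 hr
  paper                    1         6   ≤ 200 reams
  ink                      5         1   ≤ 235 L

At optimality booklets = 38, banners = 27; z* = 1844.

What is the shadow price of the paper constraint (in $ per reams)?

Check each constraint at x*: collating 211/211 (tight); paper 200/200 (tight); ink 217/235 (slack 18).
Since ink is not tight, its dual is 0.
From A_Bᵀ y = c: 2·y_collating + 1·y_paper = 13; 5·y_collating + 6·y_paper = 50.
→ y_collating = 4 and y_paper = 5.
Shadow price of paper = 5.

5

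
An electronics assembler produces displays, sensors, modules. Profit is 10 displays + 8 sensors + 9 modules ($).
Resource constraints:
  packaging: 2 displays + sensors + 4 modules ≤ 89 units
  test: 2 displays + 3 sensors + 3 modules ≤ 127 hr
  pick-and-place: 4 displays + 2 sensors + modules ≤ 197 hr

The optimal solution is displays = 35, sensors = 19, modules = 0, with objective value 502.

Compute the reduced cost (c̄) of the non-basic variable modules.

-9.5

At the optimum: packaging uses 89 of 89 (binding); test uses 127 of 127 (binding); pick-and-place uses 178 of 197 (slack = 19).
Slack constraints have shadow price 0 (complementary slackness).
From A_Bᵀ y = c: 2·y_packaging + 2·y_test = 10; 1·y_packaging + 3·y_test = 8.
→ y_packaging = 3.5 and y_test = 1.5.
Reduced cost of modules: c₃ − yᵀa₃ = 9 − (3.5·4 + 1.5·3) = 9 − 18.5 = -9.5.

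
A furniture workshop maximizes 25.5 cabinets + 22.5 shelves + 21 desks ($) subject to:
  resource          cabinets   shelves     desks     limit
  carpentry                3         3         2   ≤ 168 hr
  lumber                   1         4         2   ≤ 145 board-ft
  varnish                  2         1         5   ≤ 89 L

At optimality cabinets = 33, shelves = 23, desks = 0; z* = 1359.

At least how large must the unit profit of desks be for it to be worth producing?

Binding: carpentry and varnish. Non-binding: lumber (20 unused).
By complementary slackness, y = 0 for the non-binding constraint.
The binding rows give the dual system: 3·y_carpentry + 2·y_varnish = 25.5 and 3·y_carpentry + 1·y_varnish = 22.5.
Solving: y_carpentry = 6.5, y_varnish = 3.
desks enters the basis when its profit ≥ yᵀa₃ = 6.5·2 + 3·5 = 28.

28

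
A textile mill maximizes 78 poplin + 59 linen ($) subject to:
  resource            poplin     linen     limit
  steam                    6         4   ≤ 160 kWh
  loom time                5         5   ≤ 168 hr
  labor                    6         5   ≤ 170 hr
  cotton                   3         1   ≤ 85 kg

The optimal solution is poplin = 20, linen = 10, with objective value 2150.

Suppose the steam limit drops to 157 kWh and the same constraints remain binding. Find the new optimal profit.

At the optimum: steam uses 160 of 160 (binding); loom time uses 150 of 168 (slack = 18); labor uses 170 of 170 (binding); cotton uses 70 of 85 (slack = 15).
Slack constraints have shadow price 0 (complementary slackness).
From A_Bᵀ y = c: 6·y_steam + 6·y_labor = 78; 4·y_steam + 5·y_labor = 59.
Solving: y_steam = 6, y_labor = 7.
Δz = y_steam·Δb = 6 × (-3) = -18, so new z* = 2150 − 18 = 2132.

2132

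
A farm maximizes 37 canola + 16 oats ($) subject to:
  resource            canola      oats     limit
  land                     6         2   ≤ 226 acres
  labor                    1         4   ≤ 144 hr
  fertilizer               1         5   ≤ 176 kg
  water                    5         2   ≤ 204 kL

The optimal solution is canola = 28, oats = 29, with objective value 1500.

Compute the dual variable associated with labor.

Binding: land and labor. Non-binding: fertilizer (3 unused), water (6 unused).
Since fertilizer, water are not tight, their duals are 0.
Dual feasibility on the basic columns requires 6·y_land + 1·y_labor = 37, 2·y_land + 4·y_labor = 16.
Solving: y_land = 6, y_labor = 1.
Shadow price of labor = 1.

1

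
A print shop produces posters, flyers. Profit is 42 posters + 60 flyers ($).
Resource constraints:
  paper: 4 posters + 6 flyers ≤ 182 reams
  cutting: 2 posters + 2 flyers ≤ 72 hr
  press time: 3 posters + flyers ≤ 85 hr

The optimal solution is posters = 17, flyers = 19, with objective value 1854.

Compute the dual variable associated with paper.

Binding: paper and cutting. Non-binding: press time (15 unused).
By complementary slackness, y = 0 for the non-binding constraint.
From A_Bᵀ y = c: 4·y_paper + 2·y_cutting = 42; 6·y_paper + 2·y_cutting = 60.
→ y_paper = 9 and y_cutting = 3.
Shadow price of paper = 9.

9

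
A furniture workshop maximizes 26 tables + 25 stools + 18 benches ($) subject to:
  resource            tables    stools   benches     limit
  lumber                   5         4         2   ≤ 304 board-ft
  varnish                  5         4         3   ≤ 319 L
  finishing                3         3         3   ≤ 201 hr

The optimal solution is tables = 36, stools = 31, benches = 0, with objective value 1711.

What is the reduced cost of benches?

At the optimum: lumber uses 304 of 304 (binding); varnish uses 304 of 319 (slack = 15); finishing uses 201 of 201 (binding).
Since varnish is not tight, its dual is 0.
The binding rows give the dual system: 5·y_lumber + 3·y_finishing = 26 and 4·y_lumber + 3·y_finishing = 25.
This yields shadow prices y_lumber = 1, y_finishing = 7.
Reduced cost of benches: c₃ − yᵀa₃ = 18 − (1·2 + 7·3) = 18 − 23 = -5.

-5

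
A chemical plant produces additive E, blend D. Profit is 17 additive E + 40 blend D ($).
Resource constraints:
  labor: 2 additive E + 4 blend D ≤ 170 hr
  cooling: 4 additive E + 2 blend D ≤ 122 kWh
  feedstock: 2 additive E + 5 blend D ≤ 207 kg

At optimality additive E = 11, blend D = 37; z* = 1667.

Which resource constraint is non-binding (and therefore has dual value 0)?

labor: 170/170 (binding)
cooling: 118/122 (slack 4)
feedstock: 207/207 (binding)
By complementary slackness, a constraint with positive slack has shadow price 0 → cooling.

cooling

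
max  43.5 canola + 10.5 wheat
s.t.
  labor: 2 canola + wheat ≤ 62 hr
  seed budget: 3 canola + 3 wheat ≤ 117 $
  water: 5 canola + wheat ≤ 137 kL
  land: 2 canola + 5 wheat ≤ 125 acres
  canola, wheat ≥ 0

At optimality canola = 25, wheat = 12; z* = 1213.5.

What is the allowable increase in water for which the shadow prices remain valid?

Binding constraints: labor, water. The basis is B = [[2,1],[5,1]] with det -3.
Per unit increase in water, x* moves by d = (0.3333, -0.6667).
The basis stays optimal until wheat reaches 0; allowable increase = 18 kL.

18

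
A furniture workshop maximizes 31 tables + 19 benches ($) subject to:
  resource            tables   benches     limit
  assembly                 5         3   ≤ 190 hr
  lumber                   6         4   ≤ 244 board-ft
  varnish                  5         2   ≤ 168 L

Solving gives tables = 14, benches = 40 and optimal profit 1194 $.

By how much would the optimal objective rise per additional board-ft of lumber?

Check each constraint at x*: assembly 190/190 (tight); lumber 244/244 (tight); varnish 150/168 (slack 18).
Since varnish is not tight, its dual is 0.
From A_Bᵀ y = c: 5·y_assembly + 6·y_lumber = 31; 3·y_assembly + 4·y_lumber = 19.
→ y_assembly = 5 and y_lumber = 1.
Shadow price of lumber = 1.

1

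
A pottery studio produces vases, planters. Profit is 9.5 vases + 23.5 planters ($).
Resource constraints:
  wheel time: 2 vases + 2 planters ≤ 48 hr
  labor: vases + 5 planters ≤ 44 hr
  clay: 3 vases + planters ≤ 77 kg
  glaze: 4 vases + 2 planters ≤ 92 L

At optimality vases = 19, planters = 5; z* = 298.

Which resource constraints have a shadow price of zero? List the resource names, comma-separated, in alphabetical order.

clay, glaze

wheel time: 48/48 (binding)
labor: 44/44 (binding)
clay: 62/77 (slack 15)
glaze: 86/92 (slack 6)
By complementary slackness, a constraint with positive slack has shadow price 0 → clay, glaze.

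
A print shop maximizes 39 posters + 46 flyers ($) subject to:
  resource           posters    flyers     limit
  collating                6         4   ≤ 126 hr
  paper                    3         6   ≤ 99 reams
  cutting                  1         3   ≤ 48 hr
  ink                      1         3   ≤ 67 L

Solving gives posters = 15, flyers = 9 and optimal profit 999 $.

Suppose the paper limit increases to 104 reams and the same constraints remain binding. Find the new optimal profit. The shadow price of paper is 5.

1024

Δb = 5, so new z* = 999 + (5)·(5) = 999 + 25 = 1024.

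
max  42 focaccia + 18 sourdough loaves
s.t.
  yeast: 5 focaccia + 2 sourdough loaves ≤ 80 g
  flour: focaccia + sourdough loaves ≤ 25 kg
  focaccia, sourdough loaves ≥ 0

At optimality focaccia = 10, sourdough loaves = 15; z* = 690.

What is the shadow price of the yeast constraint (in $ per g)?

8

Check each constraint at x*: yeast 80/80 (tight); flour 25/25 (tight).
From A_Bᵀ y = c: 5·y_yeast + 1·y_flour = 42; 2·y_yeast + 1·y_flour = 18.
Solving: y_yeast = 8, y_flour = 2.
Shadow price of yeast = 8.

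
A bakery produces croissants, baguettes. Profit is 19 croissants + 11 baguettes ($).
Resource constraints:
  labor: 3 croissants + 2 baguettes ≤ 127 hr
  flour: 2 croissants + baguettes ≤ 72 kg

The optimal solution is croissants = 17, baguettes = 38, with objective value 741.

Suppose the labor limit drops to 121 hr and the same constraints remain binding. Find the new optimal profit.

723

Both labor and flour are binding at x*.
Dual feasibility on the basic columns requires 3·y_labor + 2·y_flour = 19, 2·y_labor + 1·y_flour = 11.
This yields shadow prices y_labor = 3, y_flour = 5.
Δz = y_labor·Δb = 3 × (-6) = -18, so new z* = 741 − 18 = 723.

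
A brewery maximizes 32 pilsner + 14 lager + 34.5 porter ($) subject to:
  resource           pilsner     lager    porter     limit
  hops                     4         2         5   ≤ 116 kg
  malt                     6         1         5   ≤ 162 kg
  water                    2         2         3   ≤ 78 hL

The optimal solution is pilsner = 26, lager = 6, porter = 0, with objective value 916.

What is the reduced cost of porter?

Binding: hops and malt. Non-binding: water (14 unused).
By complementary slackness, y = 0 for the non-binding constraint.
Dual feasibility on the basic columns requires 4·y_hops + 6·y_malt = 32, 2·y_hops + 1·y_malt = 14.
This yields shadow prices y_hops = 6.5, y_malt = 1.
Reduced cost of porter: c₃ − yᵀa₃ = 34.5 − (6.5·5 + 1·5) = 34.5 − 37.5 = -3.

-3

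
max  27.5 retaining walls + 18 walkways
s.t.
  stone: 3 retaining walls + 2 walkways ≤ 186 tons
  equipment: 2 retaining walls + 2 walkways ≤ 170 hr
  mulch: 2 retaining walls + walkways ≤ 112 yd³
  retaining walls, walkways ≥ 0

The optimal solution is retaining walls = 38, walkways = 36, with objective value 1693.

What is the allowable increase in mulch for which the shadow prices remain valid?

12

Binding constraints: stone, mulch. The basis is B = [[3,2],[2,1]] with det -1.
Per unit increase in mulch, x* moves by d = (2, -3).
The basis stays optimal until walkways reaches 0; allowable increase = 12 yd³.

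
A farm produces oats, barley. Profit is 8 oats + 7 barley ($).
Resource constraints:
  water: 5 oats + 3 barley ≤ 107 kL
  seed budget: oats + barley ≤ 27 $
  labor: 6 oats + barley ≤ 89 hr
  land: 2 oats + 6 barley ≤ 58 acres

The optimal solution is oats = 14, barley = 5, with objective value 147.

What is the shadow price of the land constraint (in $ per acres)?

At the optimum: water uses 85 of 107 (slack = 22); seed budget uses 19 of 27 (slack = 8); labor uses 89 of 89 (binding); land uses 58 of 58 (binding).
Slack constraints have shadow price 0 (complementary slackness).
From A_Bᵀ y = c: 6·y_labor + 2·y_land = 8; 1·y_labor + 6·y_land = 7.
→ y_labor = 1 and y_land = 1.
Shadow price of land = 1.

1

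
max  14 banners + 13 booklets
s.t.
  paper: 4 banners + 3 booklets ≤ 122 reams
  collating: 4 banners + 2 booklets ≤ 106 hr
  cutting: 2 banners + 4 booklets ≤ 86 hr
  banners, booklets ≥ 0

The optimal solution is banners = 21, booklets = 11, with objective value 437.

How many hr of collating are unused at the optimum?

0

collating used = 4·21 + 2·11 = 106; slack = 106 − 106 = 0.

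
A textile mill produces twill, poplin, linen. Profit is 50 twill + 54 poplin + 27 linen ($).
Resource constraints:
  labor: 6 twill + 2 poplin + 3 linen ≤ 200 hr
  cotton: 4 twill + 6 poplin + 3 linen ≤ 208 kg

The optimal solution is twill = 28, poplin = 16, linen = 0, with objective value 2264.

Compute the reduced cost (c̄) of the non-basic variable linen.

Both labor and cotton are binding at x*.
The binding rows give the dual system: 6·y_labor + 4·y_cotton = 50 and 2·y_labor + 6·y_cotton = 54.
→ y_labor = 3 and y_cotton = 8.
Reduced cost of linen: c₃ − yᵀa₃ = 27 − (3·3 + 8·3) = 27 − 33 = -6.

-6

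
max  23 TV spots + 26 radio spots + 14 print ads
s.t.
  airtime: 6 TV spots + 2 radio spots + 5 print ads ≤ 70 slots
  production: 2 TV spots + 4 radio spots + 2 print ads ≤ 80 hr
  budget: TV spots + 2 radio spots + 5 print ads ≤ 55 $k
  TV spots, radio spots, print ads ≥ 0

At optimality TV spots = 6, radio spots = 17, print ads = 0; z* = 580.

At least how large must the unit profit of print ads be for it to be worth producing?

Binding: airtime and production. Non-binding: budget (15 unused).
Slack constraints have shadow price 0 (complementary slackness).
The binding rows give the dual system: 6·y_airtime + 2·y_production = 23 and 2·y_airtime + 4·y_production = 26.
→ y_airtime = 2 and y_production = 5.5.
print ads enters the basis when its profit ≥ yᵀa₃ = 2·5 + 5.5·2 = 21.

21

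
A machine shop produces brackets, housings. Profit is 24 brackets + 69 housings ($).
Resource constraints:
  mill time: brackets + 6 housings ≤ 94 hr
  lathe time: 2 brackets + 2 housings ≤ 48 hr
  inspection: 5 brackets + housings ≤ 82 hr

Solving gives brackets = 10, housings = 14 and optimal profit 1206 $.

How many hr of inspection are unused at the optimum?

inspection used = 5·10 + 1·14 = 64; slack = 82 − 64 = 18.

18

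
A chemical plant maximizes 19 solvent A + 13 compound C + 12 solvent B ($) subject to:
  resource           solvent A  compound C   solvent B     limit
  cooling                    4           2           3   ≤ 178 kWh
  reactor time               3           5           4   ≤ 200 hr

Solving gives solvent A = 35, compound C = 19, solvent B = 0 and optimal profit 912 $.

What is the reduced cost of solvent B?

Check each constraint at x*: cooling 178/178 (tight); reactor time 200/200 (tight).
Dual feasibility on the basic columns requires 4·y_cooling + 3·y_reactor time = 19, 2·y_cooling + 5·y_reactor time = 13.
This yields shadow prices y_cooling = 4, y_reactor time = 1.
Reduced cost of solvent B: c₃ − yᵀa₃ = 12 − (4·3 + 1·4) = 12 − 16 = -4.

-4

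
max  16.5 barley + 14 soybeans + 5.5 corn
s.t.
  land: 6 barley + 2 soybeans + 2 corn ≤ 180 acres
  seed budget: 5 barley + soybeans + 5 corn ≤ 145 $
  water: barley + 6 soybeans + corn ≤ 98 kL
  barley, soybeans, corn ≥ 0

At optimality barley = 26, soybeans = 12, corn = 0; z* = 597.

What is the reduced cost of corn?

-1

At the optimum: land uses 180 of 180 (binding); seed budget uses 142 of 145 (slack = 3); water uses 98 of 98 (binding).
Since seed budget is not tight, its dual is 0.
The binding rows give the dual system: 6·y_land + 1·y_water = 16.5 and 2·y_land + 6·y_water = 14.
→ y_land = 2.5 and y_water = 1.5.
Reduced cost of corn: c₃ − yᵀa₃ = 5.5 − (2.5·2 + 1.5·1) = 5.5 − 6.5 = -1.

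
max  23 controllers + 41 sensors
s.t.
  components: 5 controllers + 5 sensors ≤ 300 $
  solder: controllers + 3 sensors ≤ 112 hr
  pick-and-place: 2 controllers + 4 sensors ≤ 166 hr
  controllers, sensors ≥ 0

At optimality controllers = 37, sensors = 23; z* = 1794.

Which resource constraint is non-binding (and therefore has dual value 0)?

solder

components: 300/300 (binding)
solder: 106/112 (slack 6)
pick-and-place: 166/166 (binding)
By complementary slackness, a constraint with positive slack has shadow price 0 → solder.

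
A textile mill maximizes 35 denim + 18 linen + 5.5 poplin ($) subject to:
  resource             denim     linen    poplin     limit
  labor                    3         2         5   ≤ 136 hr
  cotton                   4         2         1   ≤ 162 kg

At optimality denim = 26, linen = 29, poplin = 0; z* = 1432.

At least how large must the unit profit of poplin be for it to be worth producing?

13

At the optimum: labor uses 136 of 136 (binding); cotton uses 162 of 162 (binding).
From A_Bᵀ y = c: 3·y_labor + 4·y_cotton = 35; 2·y_labor + 2·y_cotton = 18.
This yields shadow prices y_labor = 1, y_cotton = 8.
poplin enters the basis when its profit ≥ yᵀa₃ = 1·5 + 8·1 = 13.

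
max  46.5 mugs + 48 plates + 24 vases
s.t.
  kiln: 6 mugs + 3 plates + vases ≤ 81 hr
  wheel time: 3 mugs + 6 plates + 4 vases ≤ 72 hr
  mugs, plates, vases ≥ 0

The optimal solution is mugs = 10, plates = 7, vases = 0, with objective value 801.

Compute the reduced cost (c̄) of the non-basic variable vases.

Both kiln and wheel time are binding at x*.
Dual feasibility on the basic columns requires 6·y_kiln + 3·y_wheel time = 46.5, 3·y_kiln + 6·y_wheel time = 48.
Solving: y_kiln = 5, y_wheel time = 5.5.
Reduced cost of vases: c₃ − yᵀa₃ = 24 − (5·1 + 5.5·4) = 24 − 27 = -3.

-3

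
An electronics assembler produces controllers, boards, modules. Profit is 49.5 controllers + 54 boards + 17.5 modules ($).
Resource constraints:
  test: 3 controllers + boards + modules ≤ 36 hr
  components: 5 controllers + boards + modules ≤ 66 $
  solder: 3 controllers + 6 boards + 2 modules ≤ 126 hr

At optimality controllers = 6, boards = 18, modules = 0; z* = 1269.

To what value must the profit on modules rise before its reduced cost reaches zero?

Binding: test and solder. Non-binding: components (18 unused).
By complementary slackness, y = 0 for the non-binding constraint.
The binding rows give the dual system: 3·y_test + 3·y_solder = 49.5 and 1·y_test + 6·y_solder = 54.
Solving: y_test = 9, y_solder = 7.5.
modules enters the basis when its profit ≥ yᵀa₃ = 9·1 + 7.5·2 = 24.

24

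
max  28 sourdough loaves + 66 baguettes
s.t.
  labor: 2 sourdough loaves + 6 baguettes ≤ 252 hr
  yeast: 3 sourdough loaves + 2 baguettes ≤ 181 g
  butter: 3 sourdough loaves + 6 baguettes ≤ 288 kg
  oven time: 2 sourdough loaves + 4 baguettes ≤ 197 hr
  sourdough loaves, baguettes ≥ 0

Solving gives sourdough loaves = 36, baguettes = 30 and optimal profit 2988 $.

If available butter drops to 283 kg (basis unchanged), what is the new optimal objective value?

Binding: labor and butter. Non-binding: yeast (13 unused), oven time (5 unused).
Since yeast, oven time are not tight, their duals are 0.
The binding rows give the dual system: 2·y_labor + 3·y_butter = 28 and 6·y_labor + 6·y_butter = 66.
→ y_labor = 5 and y_butter = 6.
Δz = y_butter·Δb = 6 × (-5) = -30, so new z* = 2988 − 30 = 2958.

2958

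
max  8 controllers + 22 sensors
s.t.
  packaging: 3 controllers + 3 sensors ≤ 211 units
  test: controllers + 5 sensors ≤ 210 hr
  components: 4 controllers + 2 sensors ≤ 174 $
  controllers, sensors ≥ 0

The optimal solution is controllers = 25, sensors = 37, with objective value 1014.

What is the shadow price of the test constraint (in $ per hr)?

Binding: test and components. Non-binding: packaging (25 unused).
By complementary slackness, y = 0 for the non-binding constraint.
Dual feasibility on the basic columns requires 1·y_test + 4·y_components = 8, 5·y_test + 2·y_components = 22.
This yields shadow prices y_test = 4, y_components = 1.
Shadow price of test = 4.

4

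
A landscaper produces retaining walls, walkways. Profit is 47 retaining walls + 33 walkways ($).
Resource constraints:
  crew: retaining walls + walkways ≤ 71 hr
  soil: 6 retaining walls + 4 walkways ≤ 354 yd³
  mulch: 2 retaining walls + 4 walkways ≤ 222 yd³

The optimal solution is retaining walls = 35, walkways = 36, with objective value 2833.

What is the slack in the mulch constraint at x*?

8

mulch used = 2·35 + 4·36 = 214; slack = 222 − 214 = 8.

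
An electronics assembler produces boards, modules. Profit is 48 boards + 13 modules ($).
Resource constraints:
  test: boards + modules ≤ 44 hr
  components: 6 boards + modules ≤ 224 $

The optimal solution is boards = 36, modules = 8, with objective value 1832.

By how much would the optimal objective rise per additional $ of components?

7

Both test and components are binding at x*.
The binding rows give the dual system: 1·y_test + 6·y_components = 48 and 1·y_test + 1·y_components = 13.
Solving: y_test = 6, y_components = 7.
Shadow price of components = 7.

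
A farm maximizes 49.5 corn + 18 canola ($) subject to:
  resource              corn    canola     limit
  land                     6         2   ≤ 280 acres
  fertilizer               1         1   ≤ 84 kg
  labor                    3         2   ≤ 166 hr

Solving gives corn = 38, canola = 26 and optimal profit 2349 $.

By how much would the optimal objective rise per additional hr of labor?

1.5

Binding: land and labor. Non-binding: fertilizer (20 unused).
Since fertilizer is not tight, its dual is 0.
The binding rows give the dual system: 6·y_land + 3·y_labor = 49.5 and 2·y_land + 2·y_labor = 18.
→ y_land = 7.5 and y_labor = 1.5.
Shadow price of labor = 1.5.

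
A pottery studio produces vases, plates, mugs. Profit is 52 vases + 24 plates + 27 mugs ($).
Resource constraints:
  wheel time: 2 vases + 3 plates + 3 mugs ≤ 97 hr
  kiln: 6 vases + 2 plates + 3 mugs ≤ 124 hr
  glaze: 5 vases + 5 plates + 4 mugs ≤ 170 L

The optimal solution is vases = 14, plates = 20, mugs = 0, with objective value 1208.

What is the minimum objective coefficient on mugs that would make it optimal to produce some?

At the optimum: wheel time uses 88 of 97 (slack = 9); kiln uses 124 of 124 (binding); glaze uses 170 of 170 (binding).
By complementary slackness, y = 0 for the non-binding constraint.
The binding rows give the dual system: 6·y_kiln + 5·y_glaze = 52 and 2·y_kiln + 5·y_glaze = 24.
This yields shadow prices y_kiln = 7, y_glaze = 2.
mugs enters the basis when its profit ≥ yᵀa₃ = 7·3 + 2·4 = 29.

29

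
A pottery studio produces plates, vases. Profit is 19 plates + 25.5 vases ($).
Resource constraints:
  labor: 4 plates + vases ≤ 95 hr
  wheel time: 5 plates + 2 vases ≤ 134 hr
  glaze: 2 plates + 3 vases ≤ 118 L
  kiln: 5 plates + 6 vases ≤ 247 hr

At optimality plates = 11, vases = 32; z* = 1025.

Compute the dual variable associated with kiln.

2

Binding: glaze and kiln. Non-binding: labor (19 unused), wheel time (15 unused).
By complementary slackness, y = 0 for the non-binding constraints.
From A_Bᵀ y = c: 2·y_glaze + 5·y_kiln = 19; 3·y_glaze + 6·y_kiln = 25.5.
This yields shadow prices y_glaze = 4.5, y_kiln = 2.
Shadow price of kiln = 2.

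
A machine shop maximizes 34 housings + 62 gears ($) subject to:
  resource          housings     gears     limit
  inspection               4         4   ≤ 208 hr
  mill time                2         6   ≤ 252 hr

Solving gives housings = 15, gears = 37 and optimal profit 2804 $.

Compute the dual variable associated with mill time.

Both inspection and mill time are binding at x*.
The binding rows give the dual system: 4·y_inspection + 2·y_mill time = 34 and 4·y_inspection + 6·y_mill time = 62.
Solving: y_inspection = 5, y_mill time = 7.
Shadow price of mill time = 7.

7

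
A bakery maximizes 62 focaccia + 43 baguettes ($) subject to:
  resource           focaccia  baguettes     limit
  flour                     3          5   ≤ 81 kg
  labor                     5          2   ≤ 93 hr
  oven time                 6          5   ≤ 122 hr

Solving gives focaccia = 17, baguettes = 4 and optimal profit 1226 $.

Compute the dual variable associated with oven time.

Check each constraint at x*: flour 71/81 (slack 10); labor 93/93 (tight); oven time 122/122 (tight).
By complementary slackness, y = 0 for the non-binding constraint.
The binding rows give the dual system: 5·y_labor + 6·y_oven time = 62 and 2·y_labor + 5·y_oven time = 43.
→ y_labor = 4 and y_oven time = 7.
Shadow price of oven time = 7.

7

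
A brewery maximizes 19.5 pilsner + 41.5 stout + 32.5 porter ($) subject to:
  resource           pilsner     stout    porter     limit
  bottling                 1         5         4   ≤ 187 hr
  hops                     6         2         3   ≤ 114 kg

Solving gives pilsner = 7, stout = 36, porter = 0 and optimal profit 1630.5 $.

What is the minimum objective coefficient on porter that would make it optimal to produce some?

Check each constraint at x*: bottling 187/187 (tight); hops 114/114 (tight).
The binding rows give the dual system: 1·y_bottling + 6·y_hops = 19.5 and 5·y_bottling + 2·y_hops = 41.5.
This yields shadow prices y_bottling = 7.5, y_hops = 2.
porter enters the basis when its profit ≥ yᵀa₃ = 7.5·4 + 2·3 = 36.

36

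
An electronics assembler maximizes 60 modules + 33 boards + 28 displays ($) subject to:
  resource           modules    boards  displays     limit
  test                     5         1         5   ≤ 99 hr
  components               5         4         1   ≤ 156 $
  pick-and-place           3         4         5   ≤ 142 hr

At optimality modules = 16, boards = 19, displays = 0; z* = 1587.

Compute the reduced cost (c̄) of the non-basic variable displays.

-4

Binding: test and components. Non-binding: pick-and-place (18 unused).
Slack constraints have shadow price 0 (complementary slackness).
Dual feasibility on the basic columns requires 5·y_test + 5·y_components = 60, 1·y_test + 4·y_components = 33.
→ y_test = 5 and y_components = 7.
Reduced cost of displays: c₃ − yᵀa₃ = 28 − (5·5 + 7·1) = 28 − 32 = -4.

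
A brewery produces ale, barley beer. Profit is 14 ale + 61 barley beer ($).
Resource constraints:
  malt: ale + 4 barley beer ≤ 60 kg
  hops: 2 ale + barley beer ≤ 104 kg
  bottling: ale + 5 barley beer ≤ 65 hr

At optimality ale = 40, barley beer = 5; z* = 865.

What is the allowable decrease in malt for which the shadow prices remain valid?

8

Binding constraints: malt, bottling. The basis is B = [[1,4],[1,5]] with det 1.
Per unit decrease in malt, x* moves by d = (-5, 1).
The basis stays optimal until ale reaches 0; allowable decrease = 8 kg.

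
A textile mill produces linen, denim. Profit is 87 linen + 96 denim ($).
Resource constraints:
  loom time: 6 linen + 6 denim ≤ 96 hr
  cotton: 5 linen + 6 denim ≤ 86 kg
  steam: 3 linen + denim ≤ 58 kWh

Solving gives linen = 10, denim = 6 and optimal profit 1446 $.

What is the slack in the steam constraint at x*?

steam used = 3·10 + 1·6 = 36; slack = 58 − 36 = 22.

22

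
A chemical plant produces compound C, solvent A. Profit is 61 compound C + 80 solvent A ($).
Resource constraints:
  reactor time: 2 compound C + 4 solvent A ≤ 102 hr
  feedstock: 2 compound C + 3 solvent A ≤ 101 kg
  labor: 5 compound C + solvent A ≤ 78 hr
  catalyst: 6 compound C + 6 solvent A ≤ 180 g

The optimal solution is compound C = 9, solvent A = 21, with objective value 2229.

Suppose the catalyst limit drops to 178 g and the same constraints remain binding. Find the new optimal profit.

2215

Check each constraint at x*: reactor time 102/102 (tight); feedstock 81/101 (slack 20); labor 66/78 (slack 12); catalyst 180/180 (tight).
Since feedstock, labor are not tight, their duals are 0.
Dual feasibility on the basic columns requires 2·y_reactor time + 6·y_catalyst = 61, 4·y_reactor time + 6·y_catalyst = 80.
This yields shadow prices y_reactor time = 9.5, y_catalyst = 7.
Δz = y_catalyst·Δb = 7 × (-2) = -14, so new z* = 2229 − 14 = 2215.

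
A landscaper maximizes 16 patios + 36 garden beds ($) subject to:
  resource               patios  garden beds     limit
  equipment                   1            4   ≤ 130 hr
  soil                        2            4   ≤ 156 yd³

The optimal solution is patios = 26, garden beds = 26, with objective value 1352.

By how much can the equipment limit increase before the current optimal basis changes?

26

Binding constraints: equipment, soil. The basis is B = [[1,4],[2,4]] with det -4.
Per unit increase in equipment, x* moves by d = (-1, 0.5).
The basis stays optimal until patios reaches 0; allowable increase = 26 hr.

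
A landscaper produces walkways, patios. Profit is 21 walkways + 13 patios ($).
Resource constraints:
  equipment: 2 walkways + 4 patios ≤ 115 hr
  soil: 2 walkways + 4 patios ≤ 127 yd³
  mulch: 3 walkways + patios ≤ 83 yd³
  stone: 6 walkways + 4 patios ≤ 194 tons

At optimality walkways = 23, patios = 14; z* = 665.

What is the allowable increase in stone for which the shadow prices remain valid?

7.8

Binding constraints: mulch, stone. The basis is B = [[3,1],[6,4]] with det 6.
Per unit increase in stone, x* moves by d = (-0.1667, 0.5).
The basis stays optimal until equipment becomes binding; allowable increase = 7.8 tons.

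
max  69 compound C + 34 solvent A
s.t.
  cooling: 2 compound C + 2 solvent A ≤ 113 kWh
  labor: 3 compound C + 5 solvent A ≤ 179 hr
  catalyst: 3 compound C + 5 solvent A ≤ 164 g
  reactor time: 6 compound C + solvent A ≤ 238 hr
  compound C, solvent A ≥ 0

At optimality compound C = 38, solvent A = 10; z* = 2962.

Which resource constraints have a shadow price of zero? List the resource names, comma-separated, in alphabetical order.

cooling, labor

cooling: 96/113 (slack 17)
labor: 164/179 (slack 15)
catalyst: 164/164 (binding)
reactor time: 238/238 (binding)
By complementary slackness, a constraint with positive slack has shadow price 0 → cooling, labor.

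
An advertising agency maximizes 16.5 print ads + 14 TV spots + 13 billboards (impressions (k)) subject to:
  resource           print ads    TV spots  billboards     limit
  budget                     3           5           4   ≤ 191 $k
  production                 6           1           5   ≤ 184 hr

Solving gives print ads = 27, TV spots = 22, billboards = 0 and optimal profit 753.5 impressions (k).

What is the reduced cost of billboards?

Both budget and production are binding at x*.
The binding rows give the dual system: 3·y_budget + 6·y_production = 16.5 and 5·y_budget + 1·y_production = 14.
This yields shadow prices y_budget = 2.5, y_production = 1.5.
Reduced cost of billboards: c₃ − yᵀa₃ = 13 − (2.5·4 + 1.5·5) = 13 − 17.5 = -4.5.

-4.5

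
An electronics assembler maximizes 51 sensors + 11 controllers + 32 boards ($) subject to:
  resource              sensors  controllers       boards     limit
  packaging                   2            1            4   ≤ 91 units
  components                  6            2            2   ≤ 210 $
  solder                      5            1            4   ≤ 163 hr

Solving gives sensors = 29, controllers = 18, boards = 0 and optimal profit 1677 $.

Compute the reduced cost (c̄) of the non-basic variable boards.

-6

Check each constraint at x*: packaging 76/91 (slack 15); components 210/210 (tight); solder 163/163 (tight).
Since packaging is not tight, its dual is 0.
Dual feasibility on the basic columns requires 6·y_components + 5·y_solder = 51, 2·y_components + 1·y_solder = 11.
Solving: y_components = 1, y_solder = 9.
Reduced cost of boards: c₃ − yᵀa₃ = 32 − (1·2 + 9·4) = 32 − 38 = -6.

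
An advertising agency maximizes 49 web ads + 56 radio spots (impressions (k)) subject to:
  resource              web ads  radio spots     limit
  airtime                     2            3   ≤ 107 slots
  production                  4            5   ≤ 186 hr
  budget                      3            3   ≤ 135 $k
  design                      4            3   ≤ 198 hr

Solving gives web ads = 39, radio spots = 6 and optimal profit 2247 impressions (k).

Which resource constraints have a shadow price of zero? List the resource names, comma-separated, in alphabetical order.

airtime: 96/107 (slack 11)
production: 186/186 (binding)
budget: 135/135 (binding)
design: 174/198 (slack 24)
By complementary slackness, a constraint with positive slack has shadow price 0 → airtime, design.

airtime, design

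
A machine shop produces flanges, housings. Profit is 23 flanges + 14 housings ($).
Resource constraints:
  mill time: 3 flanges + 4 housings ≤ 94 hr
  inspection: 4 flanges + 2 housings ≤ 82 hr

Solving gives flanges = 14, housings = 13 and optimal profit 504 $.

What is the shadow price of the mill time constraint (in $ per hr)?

At the optimum: mill time uses 94 of 94 (binding); inspection uses 82 of 82 (binding).
The binding rows give the dual system: 3·y_mill time + 4·y_inspection = 23 and 4·y_mill time + 2·y_inspection = 14.
This yields shadow prices y_mill time = 1, y_inspection = 5.
Shadow price of mill time = 1.

1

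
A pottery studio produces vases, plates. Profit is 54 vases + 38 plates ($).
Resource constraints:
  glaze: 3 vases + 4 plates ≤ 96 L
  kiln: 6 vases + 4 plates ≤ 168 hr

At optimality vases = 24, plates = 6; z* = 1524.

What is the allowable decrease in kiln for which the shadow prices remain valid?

72

Binding constraints: glaze, kiln. The basis is B = [[3,4],[6,4]] with det -12.
Per unit decrease in kiln, x* moves by d = (-0.3333, 0.25).
The basis stays optimal until vases reaches 0; allowable decrease = 72 hr.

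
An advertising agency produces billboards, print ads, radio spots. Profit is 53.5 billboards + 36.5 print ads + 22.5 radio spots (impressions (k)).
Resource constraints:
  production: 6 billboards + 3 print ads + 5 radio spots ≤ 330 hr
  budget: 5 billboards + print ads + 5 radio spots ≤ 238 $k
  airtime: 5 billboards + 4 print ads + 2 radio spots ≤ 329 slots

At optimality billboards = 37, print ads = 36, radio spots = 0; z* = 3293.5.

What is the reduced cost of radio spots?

Binding: production and airtime. Non-binding: budget (17 unused).
Slack constraints have shadow price 0 (complementary slackness).
Dual feasibility on the basic columns requires 6·y_production + 5·y_airtime = 53.5, 3·y_production + 4·y_airtime = 36.5.
Solving: y_production = 3.5, y_airtime = 6.5.
Reduced cost of radio spots: c₃ − yᵀa₃ = 22.5 − (3.5·5 + 6.5·2) = 22.5 − 30.5 = -8.

-8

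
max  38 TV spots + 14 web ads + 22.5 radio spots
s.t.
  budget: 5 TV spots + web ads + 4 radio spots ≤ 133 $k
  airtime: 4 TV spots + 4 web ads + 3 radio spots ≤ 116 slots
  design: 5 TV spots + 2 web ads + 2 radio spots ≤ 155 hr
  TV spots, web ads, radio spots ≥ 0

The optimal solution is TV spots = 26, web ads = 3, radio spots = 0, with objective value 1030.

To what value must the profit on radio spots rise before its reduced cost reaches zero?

30

Check each constraint at x*: budget 133/133 (tight); airtime 116/116 (tight); design 136/155 (slack 19).
By complementary slackness, y = 0 for the non-binding constraint.
Dual feasibility on the basic columns requires 5·y_budget + 4·y_airtime = 38, 1·y_budget + 4·y_airtime = 14.
This yields shadow prices y_budget = 6, y_airtime = 2.
radio spots enters the basis when its profit ≥ yᵀa₃ = 6·4 + 2·3 = 30.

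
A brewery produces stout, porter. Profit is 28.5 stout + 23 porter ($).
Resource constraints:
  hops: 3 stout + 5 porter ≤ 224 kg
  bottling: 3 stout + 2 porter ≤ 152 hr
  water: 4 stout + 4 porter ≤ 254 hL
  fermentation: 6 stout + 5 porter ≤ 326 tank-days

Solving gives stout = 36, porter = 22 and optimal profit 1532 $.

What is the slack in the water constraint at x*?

22

water used = 4·36 + 4·22 = 232; slack = 254 − 232 = 22.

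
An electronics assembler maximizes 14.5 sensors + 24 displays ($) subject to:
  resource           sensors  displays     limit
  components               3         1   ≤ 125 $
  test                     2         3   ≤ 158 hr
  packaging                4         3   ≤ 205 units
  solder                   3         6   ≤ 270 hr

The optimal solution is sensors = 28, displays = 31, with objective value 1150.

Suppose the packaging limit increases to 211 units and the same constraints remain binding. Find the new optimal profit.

Check each constraint at x*: components 115/125 (slack 10); test 149/158 (slack 9); packaging 205/205 (tight); solder 270/270 (tight).
Since components, test are not tight, their duals are 0.
The binding rows give the dual system: 4·y_packaging + 3·y_solder = 14.5 and 3·y_packaging + 6·y_solder = 24.
Solving: y_packaging = 1, y_solder = 3.5.
Δz = y_packaging·Δb = 1 × (6) = 6, so new z* = 1150 + 6 = 1156.

1156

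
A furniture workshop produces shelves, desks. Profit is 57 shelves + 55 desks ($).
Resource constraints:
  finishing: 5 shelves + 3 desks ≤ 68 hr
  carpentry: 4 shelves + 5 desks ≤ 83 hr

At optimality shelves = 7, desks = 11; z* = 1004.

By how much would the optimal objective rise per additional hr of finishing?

5

Check each constraint at x*: finishing 68/68 (tight); carpentry 83/83 (tight).
Dual feasibility on the basic columns requires 5·y_finishing + 4·y_carpentry = 57, 3·y_finishing + 5·y_carpentry = 55.
This yields shadow prices y_finishing = 5, y_carpentry = 8.
Shadow price of finishing = 5.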